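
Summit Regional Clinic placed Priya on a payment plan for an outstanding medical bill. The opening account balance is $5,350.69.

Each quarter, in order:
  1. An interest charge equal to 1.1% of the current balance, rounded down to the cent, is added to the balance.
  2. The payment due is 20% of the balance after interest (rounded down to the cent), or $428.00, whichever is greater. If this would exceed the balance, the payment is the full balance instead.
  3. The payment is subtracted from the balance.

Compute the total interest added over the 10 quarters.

$257.77

# | Opening | Interest | Payment | End bal
1 | $5,350.69 | $58.85 | $1,081.90 | $4,327.64
2 | $4,327.64 | $47.60 | $875.04 | $3,500.20
3 | $3,500.20 | $38.50 | $707.74 | $2,830.96
4 | $2,830.96 | $31.14 | $572.42 | $2,289.68
5 | $2,289.68 | $25.18 | $462.97 | $1,851.89
6 | $1,851.89 | $20.37 | $428.00 | $1,444.26
7 | $1,444.26 | $15.88 | $428.00 | $1,032.14
8 | $1,032.14 | $11.35 | $428.00 | $615.49
9 | $615.49 | $6.77 | $428.00 | $194.26
10 | $194.26 | $2.13 | $196.39 | $0.00
Total interest: $58.85 + $47.60 + $38.50 + $31.14 + $25.18 + $20.37 + $15.88 + $11.35 + $6.77 + $2.13 = $257.77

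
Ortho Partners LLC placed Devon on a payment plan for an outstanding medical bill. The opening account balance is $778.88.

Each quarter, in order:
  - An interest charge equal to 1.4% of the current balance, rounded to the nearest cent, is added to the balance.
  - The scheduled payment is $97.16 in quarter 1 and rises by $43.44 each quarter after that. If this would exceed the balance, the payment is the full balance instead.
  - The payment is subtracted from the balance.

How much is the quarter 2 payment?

# | Opening | Interest | Payment | End bal
1 | $778.88 | $10.90 | $97.16 | $692.62
2 | $692.62 | $9.70 | $140.60 | $561.72

$140.60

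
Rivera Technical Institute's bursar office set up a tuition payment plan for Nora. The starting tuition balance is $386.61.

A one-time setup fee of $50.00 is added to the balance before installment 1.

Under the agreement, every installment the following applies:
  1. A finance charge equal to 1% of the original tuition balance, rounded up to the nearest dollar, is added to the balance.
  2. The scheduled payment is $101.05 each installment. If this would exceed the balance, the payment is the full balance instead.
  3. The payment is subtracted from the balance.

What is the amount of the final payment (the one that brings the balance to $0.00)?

$52.41

Installment 1: $436.61 +$4.00 interest = $440.61; pay $101.05 → $339.56
Installment 2: $339.56 +$4.00 interest = $343.56; pay $101.05 → $242.51
Installment 3: $242.51 +$4.00 interest = $246.51; pay $101.05 → $145.46
Installment 4: $145.46 +$4.00 interest = $149.46; pay $101.05 → $48.41
Installment 5: $48.41 +$4.00 interest = $52.41; pay $52.41 → $0.00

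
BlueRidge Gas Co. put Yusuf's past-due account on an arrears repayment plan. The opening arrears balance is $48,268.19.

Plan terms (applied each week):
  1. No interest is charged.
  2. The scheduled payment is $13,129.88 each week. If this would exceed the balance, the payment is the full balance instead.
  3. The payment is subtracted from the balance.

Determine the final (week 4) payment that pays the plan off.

$8,878.55

Week 1: opening $48,268.19; payment $13,129.88; balance $35,138.31
Week 2: opening $35,138.31; payment $13,129.88; balance $22,008.43
Week 3: opening $22,008.43; payment $13,129.88; balance $8,878.55
Week 4: opening $8,878.55; payment $8,878.55; balance $0.00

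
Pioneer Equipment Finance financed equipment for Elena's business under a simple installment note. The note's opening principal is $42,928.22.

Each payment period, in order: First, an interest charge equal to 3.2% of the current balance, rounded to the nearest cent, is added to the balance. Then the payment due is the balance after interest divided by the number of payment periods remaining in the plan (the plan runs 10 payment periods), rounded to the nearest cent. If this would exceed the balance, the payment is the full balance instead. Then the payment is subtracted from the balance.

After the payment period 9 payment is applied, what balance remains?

Payment period 1: $42,928.22 +$1,373.70 interest = $44,301.92; pay $4,430.19 → $39,871.73
Payment period 2: $39,871.73 +$1,275.90 interest = $41,147.63; pay $4,571.96 → $36,575.67
Payment period 3: $36,575.67 +$1,170.42 interest = $37,746.09; pay $4,718.26 → $33,027.83
Payment period 4: $33,027.83 +$1,056.89 interest = $34,084.72; pay $4,869.25 → $29,215.47
Payment period 5: $29,215.47 +$934.90 interest = $30,150.37; pay $5,025.06 → $25,125.31
Payment period 6: $25,125.31 +$804.01 interest = $25,929.32; pay $5,185.86 → $20,743.46
Payment period 7: $20,743.46 +$663.79 interest = $21,407.25; pay $5,351.81 → $16,055.44
Payment period 8: $16,055.44 +$513.77 interest = $16,569.21; pay $5,523.07 → $11,046.14
Payment period 9: $11,046.14 +$353.48 interest = $11,399.62; pay $5,699.81 → $5,699.81

$5,699.81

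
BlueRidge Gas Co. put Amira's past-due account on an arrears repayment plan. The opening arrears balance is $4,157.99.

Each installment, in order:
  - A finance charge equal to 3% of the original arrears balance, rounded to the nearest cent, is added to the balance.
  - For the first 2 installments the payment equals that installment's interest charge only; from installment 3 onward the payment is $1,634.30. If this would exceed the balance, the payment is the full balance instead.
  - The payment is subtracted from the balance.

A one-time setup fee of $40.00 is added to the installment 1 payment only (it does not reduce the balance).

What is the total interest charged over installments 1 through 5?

Installment 1: opening $4,157.99; interest $124.74 → $4,282.73; payment $124.74 (+ $40.00 fee); balance $4,157.99
Installment 2: opening $4,157.99; interest $124.74 → $4,282.73; payment $124.74; balance $4,157.99
Installment 3: opening $4,157.99; interest $124.74 → $4,282.73; payment $1,634.30; balance $2,648.43
Installment 4: opening $2,648.43; interest $124.74 → $2,773.17; payment $1,634.30; balance $1,138.87
Installment 5: opening $1,138.87; interest $124.74 → $1,263.61; payment $1,263.61; balance $0.00
Total interest: $124.74 + $124.74 + $124.74 + $124.74 + $124.74 = $623.70

$623.70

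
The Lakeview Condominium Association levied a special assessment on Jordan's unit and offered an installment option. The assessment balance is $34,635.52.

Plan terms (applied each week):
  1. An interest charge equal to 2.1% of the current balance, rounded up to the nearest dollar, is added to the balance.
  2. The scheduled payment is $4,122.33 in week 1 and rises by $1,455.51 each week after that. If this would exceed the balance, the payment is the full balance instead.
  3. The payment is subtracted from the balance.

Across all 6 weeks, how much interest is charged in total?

Week 1: opening $34,635.52; interest $728.00 → $35,363.52; payment $4,122.33; balance $31,241.19
Week 2: opening $31,241.19; interest $657.00 → $31,898.19; payment $5,577.84; balance $26,320.35
Week 3: opening $26,320.35; interest $553.00 → $26,873.35; payment $7,033.35; balance $19,840.00
Week 4: opening $19,840.00; interest $417.00 → $20,257.00; payment $8,488.86; balance $11,768.14
Week 5: opening $11,768.14; interest $248.00 → $12,016.14; payment $9,944.37; balance $2,071.77
Week 6: opening $2,071.77; interest $44.00 → $2,115.77; payment $2,115.77; balance $0.00
Total interest: $728.00 + $657.00 + $553.00 + $417.00 + $248.00 + $44.00 = $2,647.00

$2,647.00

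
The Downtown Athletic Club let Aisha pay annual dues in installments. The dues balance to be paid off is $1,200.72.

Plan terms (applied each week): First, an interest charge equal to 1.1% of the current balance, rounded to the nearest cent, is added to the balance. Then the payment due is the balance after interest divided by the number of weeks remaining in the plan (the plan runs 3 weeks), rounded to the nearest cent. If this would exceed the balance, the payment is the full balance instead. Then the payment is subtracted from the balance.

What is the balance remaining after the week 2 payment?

Week 1: $1,200.72 +$13.21 interest = $1,213.93; pay $404.64 → $809.29
Week 2: $809.29 +$8.90 interest = $818.19; pay $409.10 → $409.09

$409.09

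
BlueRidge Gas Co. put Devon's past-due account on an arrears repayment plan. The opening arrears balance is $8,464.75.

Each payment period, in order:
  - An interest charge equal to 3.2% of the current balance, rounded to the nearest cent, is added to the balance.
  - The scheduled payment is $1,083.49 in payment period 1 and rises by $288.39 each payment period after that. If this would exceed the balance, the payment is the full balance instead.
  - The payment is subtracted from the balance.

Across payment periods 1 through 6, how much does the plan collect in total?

Payment period 1: $8,464.75 +$270.87 interest = $8,735.62; pay $1,083.49 → $7,652.13
Payment period 2: $7,652.13 +$244.87 interest = $7,897.00; pay $1,371.88 → $6,525.12
Payment period 3: $6,525.12 +$208.80 interest = $6,733.92; pay $1,660.27 → $5,073.65
Payment period 4: $5,073.65 +$162.36 interest = $5,236.01; pay $1,948.66 → $3,287.35
Payment period 5: $3,287.35 +$105.20 interest = $3,392.55; pay $2,237.05 → $1,155.50
Payment period 6: $1,155.50 +$36.98 interest = $1,192.48; pay $1,192.48 → $0.00
Total paid: $9,493.83

$9,493.83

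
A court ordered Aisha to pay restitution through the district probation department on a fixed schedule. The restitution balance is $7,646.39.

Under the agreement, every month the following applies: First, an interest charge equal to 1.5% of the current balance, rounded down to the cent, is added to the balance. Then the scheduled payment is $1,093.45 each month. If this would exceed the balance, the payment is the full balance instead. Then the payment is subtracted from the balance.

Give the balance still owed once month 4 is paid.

# | Opening | Interest | Payment | End bal
1 | $7,646.39 | $114.69 | $1,093.45 | $6,667.63
2 | $6,667.63 | $100.01 | $1,093.45 | $5,674.19
3 | $5,674.19 | $85.11 | $1,093.45 | $4,665.85
4 | $4,665.85 | $69.98 | $1,093.45 | $3,642.38

$3,642.38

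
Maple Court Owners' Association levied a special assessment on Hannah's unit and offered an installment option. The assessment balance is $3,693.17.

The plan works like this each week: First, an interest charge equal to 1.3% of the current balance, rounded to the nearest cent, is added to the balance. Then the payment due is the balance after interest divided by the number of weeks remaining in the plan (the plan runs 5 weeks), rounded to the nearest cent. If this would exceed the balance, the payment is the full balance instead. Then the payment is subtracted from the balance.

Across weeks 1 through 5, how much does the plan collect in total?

# | Opening | Interest | Payment | End bal
1 | $3,693.17 | $48.01 | $748.24 | $2,992.94
2 | $2,992.94 | $38.91 | $757.96 | $2,273.89
3 | $2,273.89 | $29.56 | $767.82 | $1,535.63
4 | $1,535.63 | $19.96 | $777.80 | $777.79
5 | $777.79 | $10.11 | $787.90 | $0.00
Total paid: $3,839.72

$3,839.72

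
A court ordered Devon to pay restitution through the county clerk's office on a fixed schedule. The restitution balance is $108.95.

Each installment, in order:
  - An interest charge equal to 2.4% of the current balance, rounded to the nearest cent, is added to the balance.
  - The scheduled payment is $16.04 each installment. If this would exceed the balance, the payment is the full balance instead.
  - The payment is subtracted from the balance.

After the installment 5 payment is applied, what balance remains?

$38.51

Installment 1: opening $108.95; interest $2.61 → $111.56; payment $16.04; balance $95.52
Installment 2: opening $95.52; interest $2.29 → $97.81; payment $16.04; balance $81.77
Installment 3: opening $81.77; interest $1.96 → $83.73; payment $16.04; balance $67.69
Installment 4: opening $67.69; interest $1.62 → $69.31; payment $16.04; balance $53.27
Installment 5: opening $53.27; interest $1.28 → $54.55; payment $16.04; balance $38.51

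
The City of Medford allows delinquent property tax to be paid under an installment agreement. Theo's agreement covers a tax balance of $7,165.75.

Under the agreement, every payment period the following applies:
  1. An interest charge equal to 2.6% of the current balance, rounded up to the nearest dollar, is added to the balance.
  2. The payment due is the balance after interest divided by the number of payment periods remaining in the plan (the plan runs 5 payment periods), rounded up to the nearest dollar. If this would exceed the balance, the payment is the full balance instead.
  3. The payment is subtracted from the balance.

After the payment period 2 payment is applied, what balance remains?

$4,525.75

Payment period 1: opening $7,165.75; interest $187.00 → $7,352.75; payment $1,471.00; balance $5,881.75
Payment period 2: opening $5,881.75; interest $153.00 → $6,034.75; payment $1,509.00; balance $4,525.75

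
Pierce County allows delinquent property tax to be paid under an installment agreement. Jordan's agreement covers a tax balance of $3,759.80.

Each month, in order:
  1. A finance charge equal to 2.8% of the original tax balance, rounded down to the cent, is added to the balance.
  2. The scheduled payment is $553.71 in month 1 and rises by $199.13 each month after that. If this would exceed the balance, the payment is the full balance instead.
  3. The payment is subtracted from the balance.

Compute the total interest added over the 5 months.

Month 1: $3,759.80 +$105.27 interest = $3,865.07; pay $553.71 → $3,311.36
Month 2: $3,311.36 +$105.27 interest = $3,416.63; pay $752.84 → $2,663.79
Month 3: $2,663.79 +$105.27 interest = $2,769.06; pay $951.97 → $1,817.09
Month 4: $1,817.09 +$105.27 interest = $1,922.36; pay $1,151.10 → $771.26
Month 5: $771.26 +$105.27 interest = $876.53; pay $876.53 → $0.00
Total interest: $105.27 + $105.27 + $105.27 + $105.27 + $105.27 = $526.35

$526.35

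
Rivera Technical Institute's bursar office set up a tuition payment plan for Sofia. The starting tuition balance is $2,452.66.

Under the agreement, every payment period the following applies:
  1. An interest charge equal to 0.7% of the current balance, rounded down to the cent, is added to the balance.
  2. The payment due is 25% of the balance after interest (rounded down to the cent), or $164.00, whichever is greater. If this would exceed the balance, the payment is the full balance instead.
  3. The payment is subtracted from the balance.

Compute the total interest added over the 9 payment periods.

$62.99

Payment period 1: opening $2,452.66; interest $17.16 → $2,469.82; payment $617.45; balance $1,852.37
Payment period 2: opening $1,852.37; interest $12.96 → $1,865.33; payment $466.33; balance $1,399.00
Payment period 3: opening $1,399.00; interest $9.79 → $1,408.79; payment $352.19; balance $1,056.60
Payment period 4: opening $1,056.60; interest $7.39 → $1,063.99; payment $265.99; balance $798.00
Payment period 5: opening $798.00; interest $5.58 → $803.58; payment $200.89; balance $602.69
Payment period 6: opening $602.69; interest $4.21 → $606.90; payment $164.00; balance $442.90
Payment period 7: opening $442.90; interest $3.10 → $446.00; payment $164.00; balance $282.00
Payment period 8: opening $282.00; interest $1.97 → $283.97; payment $164.00; balance $119.97
Payment period 9: opening $119.97; interest $0.83 → $120.80; payment $120.80; balance $0.00
Total interest: $17.16 + $12.96 + $9.79 + $7.39 + $5.58 + $4.21 + $3.10 + $1.97 + $0.83 = $62.99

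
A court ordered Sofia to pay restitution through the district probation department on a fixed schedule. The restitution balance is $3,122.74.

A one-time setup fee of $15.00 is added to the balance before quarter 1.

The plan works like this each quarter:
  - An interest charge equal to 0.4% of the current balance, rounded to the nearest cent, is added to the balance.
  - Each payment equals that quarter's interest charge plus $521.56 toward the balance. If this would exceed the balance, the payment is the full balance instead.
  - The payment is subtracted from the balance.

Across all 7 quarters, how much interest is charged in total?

$44.04

Quarter 1: $3,137.74 +$12.55 interest = $3,150.29; pay $534.11 → $2,616.18
Quarter 2: $2,616.18 +$10.46 interest = $2,626.64; pay $532.02 → $2,094.62
Quarter 3: $2,094.62 +$8.38 interest = $2,103.00; pay $529.94 → $1,573.06
Quarter 4: $1,573.06 +$6.29 interest = $1,579.35; pay $527.85 → $1,051.50
Quarter 5: $1,051.50 +$4.21 interest = $1,055.71; pay $525.77 → $529.94
Quarter 6: $529.94 +$2.12 interest = $532.06; pay $523.68 → $8.38
Quarter 7: $8.38 +$0.03 interest = $8.41; pay $8.41 → $0.00
Total interest: $12.55 + $10.46 + $8.38 + $6.29 + $4.21 + $2.12 + $0.03 = $44.04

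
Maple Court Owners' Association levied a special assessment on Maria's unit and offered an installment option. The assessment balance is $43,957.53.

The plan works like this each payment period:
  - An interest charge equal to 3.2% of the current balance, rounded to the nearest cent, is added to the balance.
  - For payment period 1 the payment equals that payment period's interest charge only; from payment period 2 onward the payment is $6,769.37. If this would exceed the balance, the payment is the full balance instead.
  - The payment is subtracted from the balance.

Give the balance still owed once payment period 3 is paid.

$33,060.46

Payment period 1: opening $43,957.53; interest $1,406.64 → $45,364.17; payment $1,406.64; balance $43,957.53
Payment period 2: opening $43,957.53; interest $1,406.64 → $45,364.17; payment $6,769.37; balance $38,594.80
Payment period 3: opening $38,594.80; interest $1,235.03 → $39,829.83; payment $6,769.37; balance $33,060.46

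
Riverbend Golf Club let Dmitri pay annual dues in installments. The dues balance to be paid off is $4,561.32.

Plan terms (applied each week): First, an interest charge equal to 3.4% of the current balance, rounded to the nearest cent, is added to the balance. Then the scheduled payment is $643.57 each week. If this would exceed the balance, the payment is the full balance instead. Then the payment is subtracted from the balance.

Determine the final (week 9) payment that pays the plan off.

Week 1: $4,561.32 +$155.08 interest = $4,716.40; pay $643.57 → $4,072.83
Week 2: $4,072.83 +$138.48 interest = $4,211.31; pay $643.57 → $3,567.74
Week 3: $3,567.74 +$121.30 interest = $3,689.04; pay $643.57 → $3,045.47
Week 4: $3,045.47 +$103.55 interest = $3,149.02; pay $643.57 → $2,505.45
Week 5: $2,505.45 +$85.19 interest = $2,590.64; pay $643.57 → $1,947.07
Week 6: $1,947.07 +$66.20 interest = $2,013.27; pay $643.57 → $1,369.70
Week 7: $1,369.70 +$46.57 interest = $1,416.27; pay $643.57 → $772.70
Week 8: $772.70 +$26.27 interest = $798.97; pay $643.57 → $155.40
Week 9: $155.40 +$5.28 interest = $160.68; pay $160.68 → $0.00

$160.68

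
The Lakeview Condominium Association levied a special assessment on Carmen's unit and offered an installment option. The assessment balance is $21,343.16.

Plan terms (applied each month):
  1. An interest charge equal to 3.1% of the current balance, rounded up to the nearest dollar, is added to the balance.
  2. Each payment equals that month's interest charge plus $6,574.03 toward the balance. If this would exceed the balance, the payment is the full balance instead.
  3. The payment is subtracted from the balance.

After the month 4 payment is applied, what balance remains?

$0.00

Month 1: $21,343.16 +$662.00 interest = $22,005.16; pay $7,236.03 → $14,769.13
Month 2: $14,769.13 +$458.00 interest = $15,227.13; pay $7,032.03 → $8,195.10
Month 3: $8,195.10 +$255.00 interest = $8,450.10; pay $6,829.03 → $1,621.07
Month 4: $1,621.07 +$51.00 interest = $1,672.07; pay $1,672.07 → $0.00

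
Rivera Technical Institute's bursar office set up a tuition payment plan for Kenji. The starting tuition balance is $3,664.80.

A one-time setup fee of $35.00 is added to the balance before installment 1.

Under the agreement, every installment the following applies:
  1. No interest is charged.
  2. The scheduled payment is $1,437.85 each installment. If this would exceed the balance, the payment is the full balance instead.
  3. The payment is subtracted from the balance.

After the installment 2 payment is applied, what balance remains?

$824.10

Installment 1: $3,699.80 − $1,437.85 → $2,261.95
Installment 2: $2,261.95 − $1,437.85 → $824.10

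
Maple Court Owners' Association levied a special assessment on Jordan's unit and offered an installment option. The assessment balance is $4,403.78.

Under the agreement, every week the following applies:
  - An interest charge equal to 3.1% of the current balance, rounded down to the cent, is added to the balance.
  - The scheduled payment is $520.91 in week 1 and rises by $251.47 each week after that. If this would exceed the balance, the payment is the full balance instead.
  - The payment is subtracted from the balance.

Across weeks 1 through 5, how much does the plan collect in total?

$4,884.26

# | Opening | Interest | Payment | End bal
1 | $4,403.78 | $136.51 | $520.91 | $4,019.38
2 | $4,019.38 | $124.60 | $772.38 | $3,371.60
3 | $3,371.60 | $104.51 | $1,023.85 | $2,452.26
4 | $2,452.26 | $76.02 | $1,275.32 | $1,252.96
5 | $1,252.96 | $38.84 | $1,291.80 | $0.00
Total paid: $4,884.26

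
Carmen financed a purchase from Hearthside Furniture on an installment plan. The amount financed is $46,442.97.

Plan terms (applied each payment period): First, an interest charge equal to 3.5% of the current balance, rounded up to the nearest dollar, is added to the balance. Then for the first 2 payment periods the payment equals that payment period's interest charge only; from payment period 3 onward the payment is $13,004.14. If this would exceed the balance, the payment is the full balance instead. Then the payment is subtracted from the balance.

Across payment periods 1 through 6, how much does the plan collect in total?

$53,753.97

Payment period 1: $46,442.97 +$1,626.00 interest = $48,068.97; pay $1,626.00 → $46,442.97
Payment period 2: $46,442.97 +$1,626.00 interest = $48,068.97; pay $1,626.00 → $46,442.97
Payment period 3: $46,442.97 +$1,626.00 interest = $48,068.97; pay $13,004.14 → $35,064.83
Payment period 4: $35,064.83 +$1,228.00 interest = $36,292.83; pay $13,004.14 → $23,288.69
Payment period 5: $23,288.69 +$816.00 interest = $24,104.69; pay $13,004.14 → $11,100.55
Payment period 6: $11,100.55 +$389.00 interest = $11,489.55; pay $11,489.55 → $0.00
Total paid: $53,753.97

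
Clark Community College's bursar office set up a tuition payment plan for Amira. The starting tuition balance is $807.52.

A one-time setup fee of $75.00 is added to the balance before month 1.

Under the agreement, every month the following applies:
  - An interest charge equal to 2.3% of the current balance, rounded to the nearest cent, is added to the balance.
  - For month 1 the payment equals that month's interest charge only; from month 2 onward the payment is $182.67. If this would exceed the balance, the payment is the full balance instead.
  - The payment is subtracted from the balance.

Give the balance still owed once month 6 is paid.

Month 1: $882.52 +$20.30 interest = $902.82; pay $20.30 → $882.52
Month 2: $882.52 +$20.30 interest = $902.82; pay $182.67 → $720.15
Month 3: $720.15 +$16.56 interest = $736.71; pay $182.67 → $554.04
Month 4: $554.04 +$12.74 interest = $566.78; pay $182.67 → $384.11
Month 5: $384.11 +$8.83 interest = $392.94; pay $182.67 → $210.27
Month 6: $210.27 +$4.84 interest = $215.11; pay $182.67 → $32.44

$32.44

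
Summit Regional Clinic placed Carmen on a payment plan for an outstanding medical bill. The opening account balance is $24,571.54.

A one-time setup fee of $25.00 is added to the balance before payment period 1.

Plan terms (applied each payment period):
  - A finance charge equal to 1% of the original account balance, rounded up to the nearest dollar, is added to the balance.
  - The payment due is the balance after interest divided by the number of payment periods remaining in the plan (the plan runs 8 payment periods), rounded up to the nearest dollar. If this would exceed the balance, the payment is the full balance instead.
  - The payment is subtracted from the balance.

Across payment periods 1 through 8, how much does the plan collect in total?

$26,564.54

Payment period 1: $24,596.54 +$246.00 interest = $24,842.54; pay $3,106.00 → $21,736.54
Payment period 2: $21,736.54 +$246.00 interest = $21,982.54; pay $3,141.00 → $18,841.54
Payment period 3: $18,841.54 +$246.00 interest = $19,087.54; pay $3,182.00 → $15,905.54
Payment period 4: $15,905.54 +$246.00 interest = $16,151.54; pay $3,231.00 → $12,920.54
Payment period 5: $12,920.54 +$246.00 interest = $13,166.54; pay $3,292.00 → $9,874.54
Payment period 6: $9,874.54 +$246.00 interest = $10,120.54; pay $3,374.00 → $6,746.54
Payment period 7: $6,746.54 +$246.00 interest = $6,992.54; pay $3,497.00 → $3,495.54
Payment period 8: $3,495.54 +$246.00 interest = $3,741.54; pay $3,741.54 → $0.00
Total paid: $26,564.54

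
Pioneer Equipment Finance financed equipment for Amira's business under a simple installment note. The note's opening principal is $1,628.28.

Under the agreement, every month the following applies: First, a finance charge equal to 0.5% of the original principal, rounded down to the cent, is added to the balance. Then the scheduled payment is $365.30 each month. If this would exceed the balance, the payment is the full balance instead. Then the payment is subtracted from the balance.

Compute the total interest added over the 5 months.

Month 1: $1,628.28 +$8.14 interest = $1,636.42; pay $365.30 → $1,271.12
Month 2: $1,271.12 +$8.14 interest = $1,279.26; pay $365.30 → $913.96
Month 3: $913.96 +$8.14 interest = $922.10; pay $365.30 → $556.80
Month 4: $556.80 +$8.14 interest = $564.94; pay $365.30 → $199.64
Month 5: $199.64 +$8.14 interest = $207.78; pay $207.78 → $0.00
Total interest: $8.14 + $8.14 + $8.14 + $8.14 + $8.14 = $40.70

$40.70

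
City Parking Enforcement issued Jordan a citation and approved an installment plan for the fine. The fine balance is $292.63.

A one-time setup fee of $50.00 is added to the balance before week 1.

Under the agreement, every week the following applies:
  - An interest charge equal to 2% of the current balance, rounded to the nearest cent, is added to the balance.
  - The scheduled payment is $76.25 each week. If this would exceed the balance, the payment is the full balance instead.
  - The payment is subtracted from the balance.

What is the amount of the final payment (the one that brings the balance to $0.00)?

Week 1: opening $342.63; interest $6.85 → $349.48; payment $76.25; balance $273.23
Week 2: opening $273.23; interest $5.46 → $278.69; payment $76.25; balance $202.44
Week 3: opening $202.44; interest $4.05 → $206.49; payment $76.25; balance $130.24
Week 4: opening $130.24; interest $2.60 → $132.84; payment $76.25; balance $56.59
Week 5: opening $56.59; interest $1.13 → $57.72; payment $57.72; balance $0.00

$57.72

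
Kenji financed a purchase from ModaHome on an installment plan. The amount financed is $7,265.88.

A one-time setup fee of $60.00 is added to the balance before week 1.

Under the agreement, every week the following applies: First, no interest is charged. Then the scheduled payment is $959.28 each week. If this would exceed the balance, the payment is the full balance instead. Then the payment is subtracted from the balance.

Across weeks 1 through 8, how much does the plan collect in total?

Week 1: opening $7,325.88; payment $959.28; balance $6,366.60
Week 2: opening $6,366.60; payment $959.28; balance $5,407.32
Week 3: opening $5,407.32; payment $959.28; balance $4,448.04
Week 4: opening $4,448.04; payment $959.28; balance $3,488.76
Week 5: opening $3,488.76; payment $959.28; balance $2,529.48
Week 6: opening $2,529.48; payment $959.28; balance $1,570.20
Week 7: opening $1,570.20; payment $959.28; balance $610.92
Week 8: opening $610.92; payment $610.92; balance $0.00
Total paid: $7,325.88

$7,325.88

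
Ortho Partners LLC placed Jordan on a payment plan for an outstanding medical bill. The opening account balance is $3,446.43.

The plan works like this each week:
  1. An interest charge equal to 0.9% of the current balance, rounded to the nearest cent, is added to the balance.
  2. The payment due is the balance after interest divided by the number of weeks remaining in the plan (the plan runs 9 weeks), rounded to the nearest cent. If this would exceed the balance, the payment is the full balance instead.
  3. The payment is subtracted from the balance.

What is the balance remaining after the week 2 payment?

Week 1: opening $3,446.43; interest $31.02 → $3,477.45; payment $386.38; balance $3,091.07
Week 2: opening $3,091.07; interest $27.82 → $3,118.89; payment $389.86; balance $2,729.03

$2,729.03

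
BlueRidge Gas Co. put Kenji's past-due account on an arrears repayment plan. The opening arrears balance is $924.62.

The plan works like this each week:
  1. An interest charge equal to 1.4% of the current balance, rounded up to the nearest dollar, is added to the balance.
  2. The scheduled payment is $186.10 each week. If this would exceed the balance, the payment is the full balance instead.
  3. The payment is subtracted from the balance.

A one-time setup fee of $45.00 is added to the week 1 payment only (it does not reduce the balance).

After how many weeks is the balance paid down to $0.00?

# | Opening | Interest | Payment | Fee | End bal
1 | $924.62 | $13.00 | $186.10 | $45.00 | $751.52
2 | $751.52 | $11.00 | $186.10 | — | $576.42
3 | $576.42 | $9.00 | $186.10 | — | $399.32
4 | $399.32 | $6.00 | $186.10 | — | $219.22
5 | $219.22 | $4.00 | $186.10 | — | $37.12
6 | $37.12 | $1.00 | $38.12 | — | $0.00
Balance reaches $0.00 in week 6.

6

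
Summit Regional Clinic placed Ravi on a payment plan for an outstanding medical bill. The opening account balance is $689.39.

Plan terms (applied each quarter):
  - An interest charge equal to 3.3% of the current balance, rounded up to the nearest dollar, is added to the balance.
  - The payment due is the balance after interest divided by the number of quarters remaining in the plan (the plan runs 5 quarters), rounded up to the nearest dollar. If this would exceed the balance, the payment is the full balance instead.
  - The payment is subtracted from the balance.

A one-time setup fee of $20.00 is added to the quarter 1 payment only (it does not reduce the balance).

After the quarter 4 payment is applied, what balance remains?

$156.39

Quarter 1: opening $689.39; interest $23.00 → $712.39; payment $143.00 (+ $20.00 fee); balance $569.39
Quarter 2: opening $569.39; interest $19.00 → $588.39; payment $148.00; balance $440.39
Quarter 3: opening $440.39; interest $15.00 → $455.39; payment $152.00; balance $303.39
Quarter 4: opening $303.39; interest $11.00 → $314.39; payment $158.00; balance $156.39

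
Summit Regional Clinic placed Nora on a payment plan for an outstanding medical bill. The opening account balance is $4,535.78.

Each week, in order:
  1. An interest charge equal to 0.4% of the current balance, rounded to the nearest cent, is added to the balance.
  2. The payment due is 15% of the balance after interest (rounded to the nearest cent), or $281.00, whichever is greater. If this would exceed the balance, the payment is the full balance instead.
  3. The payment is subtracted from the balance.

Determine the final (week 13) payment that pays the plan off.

Week 1: $4,535.78 +$18.14 interest = $4,553.92; pay $683.09 → $3,870.83
Week 2: $3,870.83 +$15.48 interest = $3,886.31; pay $582.95 → $3,303.36
Week 3: $3,303.36 +$13.21 interest = $3,316.57; pay $497.49 → $2,819.08
Week 4: $2,819.08 +$11.28 interest = $2,830.36; pay $424.55 → $2,405.81
Week 5: $2,405.81 +$9.62 interest = $2,415.43; pay $362.31 → $2,053.12
Week 6: $2,053.12 +$8.21 interest = $2,061.33; pay $309.20 → $1,752.13
Week 7: $1,752.13 +$7.01 interest = $1,759.14; pay $281.00 → $1,478.14
Week 8: $1,478.14 +$5.91 interest = $1,484.05; pay $281.00 → $1,203.05
Week 9: $1,203.05 +$4.81 interest = $1,207.86; pay $281.00 → $926.86
Week 10: $926.86 +$3.71 interest = $930.57; pay $281.00 → $649.57
Week 11: $649.57 +$2.60 interest = $652.17; pay $281.00 → $371.17
Week 12: $371.17 +$1.48 interest = $372.65; pay $281.00 → $91.65
Week 13: $91.65 +$0.37 interest = $92.02; pay $92.02 → $0.00

$92.02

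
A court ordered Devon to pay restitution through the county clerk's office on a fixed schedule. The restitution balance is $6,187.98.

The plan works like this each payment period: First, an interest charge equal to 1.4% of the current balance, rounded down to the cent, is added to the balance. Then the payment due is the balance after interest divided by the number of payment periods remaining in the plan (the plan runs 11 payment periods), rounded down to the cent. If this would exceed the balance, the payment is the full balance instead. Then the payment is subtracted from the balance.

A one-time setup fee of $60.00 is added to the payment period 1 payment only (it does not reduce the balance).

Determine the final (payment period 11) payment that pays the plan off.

$655.50

# | Opening | Interest | Payment | Fee | End bal
1 | $6,187.98 | $86.63 | $570.41 | $60.00 | $5,704.20
2 | $5,704.20 | $79.85 | $578.40 | — | $5,205.65
3 | $5,205.65 | $72.87 | $586.50 | — | $4,692.02
4 | $4,692.02 | $65.68 | $594.71 | — | $4,162.99
5 | $4,162.99 | $58.28 | $603.03 | — | $3,618.24
6 | $3,618.24 | $50.65 | $611.48 | — | $3,057.41
7 | $3,057.41 | $42.80 | $620.04 | — | $2,480.17
8 | $2,480.17 | $34.72 | $628.72 | — | $1,886.17
9 | $1,886.17 | $26.40 | $637.52 | — | $1,275.05
10 | $1,275.05 | $17.85 | $646.45 | — | $646.45
11 | $646.45 | $9.05 | $655.50 | — | $0.00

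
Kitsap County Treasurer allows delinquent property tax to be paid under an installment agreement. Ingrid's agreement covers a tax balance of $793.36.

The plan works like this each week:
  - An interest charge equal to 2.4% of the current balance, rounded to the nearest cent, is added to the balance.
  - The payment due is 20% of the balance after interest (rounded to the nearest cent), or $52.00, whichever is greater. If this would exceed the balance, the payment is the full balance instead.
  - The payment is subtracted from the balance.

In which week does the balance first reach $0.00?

11

Week 1: $793.36 +$19.04 interest = $812.40; pay $162.48 → $649.92
Week 2: $649.92 +$15.60 interest = $665.52; pay $133.10 → $532.42
Week 3: $532.42 +$12.78 interest = $545.20; pay $109.04 → $436.16
Week 4: $436.16 +$10.47 interest = $446.63; pay $89.33 → $357.30
Week 5: $357.30 +$8.58 interest = $365.88; pay $73.18 → $292.70
Week 6: $292.70 +$7.02 interest = $299.72; pay $59.94 → $239.78
Week 7: $239.78 +$5.75 interest = $245.53; pay $52.00 → $193.53
Week 8: $193.53 +$4.64 interest = $198.17; pay $52.00 → $146.17
Week 9: $146.17 +$3.51 interest = $149.68; pay $52.00 → $97.68
Week 10: $97.68 +$2.34 interest = $100.02; pay $52.00 → $48.02
Week 11: $48.02 +$1.15 interest = $49.17; pay $49.17 → $0.00
Balance reaches $0.00 in week 11.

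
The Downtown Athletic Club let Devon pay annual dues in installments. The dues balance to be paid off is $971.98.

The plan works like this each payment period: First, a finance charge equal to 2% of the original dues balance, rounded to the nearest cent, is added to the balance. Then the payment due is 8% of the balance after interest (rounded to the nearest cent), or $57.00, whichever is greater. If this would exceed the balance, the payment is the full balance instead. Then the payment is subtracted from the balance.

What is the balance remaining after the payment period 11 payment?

Payment period 1: $971.98 +$19.44 interest = $991.42; pay $79.31 → $912.11
Payment period 2: $912.11 +$19.44 interest = $931.55; pay $74.52 → $857.03
Payment period 3: $857.03 +$19.44 interest = $876.47; pay $70.12 → $806.35
Payment period 4: $806.35 +$19.44 interest = $825.79; pay $66.06 → $759.73
Payment period 5: $759.73 +$19.44 interest = $779.17; pay $62.33 → $716.84
Payment period 6: $716.84 +$19.44 interest = $736.28; pay $58.90 → $677.38
Payment period 7: $677.38 +$19.44 interest = $696.82; pay $57.00 → $639.82
Payment period 8: $639.82 +$19.44 interest = $659.26; pay $57.00 → $602.26
Payment period 9: $602.26 +$19.44 interest = $621.70; pay $57.00 → $564.70
Payment period 10: $564.70 +$19.44 interest = $584.14; pay $57.00 → $527.14
Payment period 11: $527.14 +$19.44 interest = $546.58; pay $57.00 → $489.58

$489.58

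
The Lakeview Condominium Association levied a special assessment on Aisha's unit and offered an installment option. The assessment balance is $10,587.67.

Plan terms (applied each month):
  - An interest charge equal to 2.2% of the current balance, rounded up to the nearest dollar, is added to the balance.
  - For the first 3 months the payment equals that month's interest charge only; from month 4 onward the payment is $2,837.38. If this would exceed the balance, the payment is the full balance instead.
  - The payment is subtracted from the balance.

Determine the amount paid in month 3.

# | Opening | Interest | Payment | End bal
1 | $10,587.67 | $233.00 | $233.00 | $10,587.67
2 | $10,587.67 | $233.00 | $233.00 | $10,587.67
3 | $10,587.67 | $233.00 | $233.00 | $10,587.67

$233.00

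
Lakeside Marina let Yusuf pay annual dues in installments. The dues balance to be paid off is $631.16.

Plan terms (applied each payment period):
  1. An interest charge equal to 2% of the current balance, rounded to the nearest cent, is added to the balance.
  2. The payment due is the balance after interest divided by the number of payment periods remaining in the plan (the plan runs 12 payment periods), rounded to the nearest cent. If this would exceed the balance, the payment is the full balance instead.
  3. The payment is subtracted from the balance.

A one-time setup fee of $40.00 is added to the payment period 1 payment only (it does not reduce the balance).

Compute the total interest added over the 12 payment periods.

Payment period 1: opening $631.16; interest $12.62 → $643.78; payment $53.65 (+ $40.00 fee); balance $590.13
Payment period 2: opening $590.13; interest $11.80 → $601.93; payment $54.72; balance $547.21
Payment period 3: opening $547.21; interest $10.94 → $558.15; payment $55.82; balance $502.33
Payment period 4: opening $502.33; interest $10.05 → $512.38; payment $56.93; balance $455.45
Payment period 5: opening $455.45; interest $9.11 → $464.56; payment $58.07; balance $406.49
Payment period 6: opening $406.49; interest $8.13 → $414.62; payment $59.23; balance $355.39
Payment period 7: opening $355.39; interest $7.11 → $362.50; payment $60.42; balance $302.08
Payment period 8: opening $302.08; interest $6.04 → $308.12; payment $61.62; balance $246.50
Payment period 9: opening $246.50; interest $4.93 → $251.43; payment $62.86; balance $188.57
Payment period 10: opening $188.57; interest $3.77 → $192.34; payment $64.11; balance $128.23
Payment period 11: opening $128.23; interest $2.56 → $130.79; payment $65.40; balance $65.39
Payment period 12: opening $65.39; interest $1.31 → $66.70; payment $66.70; balance $0.00
Total interest: $12.62 + $11.80 + $10.94 + $10.05 + $9.11 + $8.13 + $7.11 + $6.04 + $4.93 + $3.77 + $2.56 + $1.31 = $88.37

$88.37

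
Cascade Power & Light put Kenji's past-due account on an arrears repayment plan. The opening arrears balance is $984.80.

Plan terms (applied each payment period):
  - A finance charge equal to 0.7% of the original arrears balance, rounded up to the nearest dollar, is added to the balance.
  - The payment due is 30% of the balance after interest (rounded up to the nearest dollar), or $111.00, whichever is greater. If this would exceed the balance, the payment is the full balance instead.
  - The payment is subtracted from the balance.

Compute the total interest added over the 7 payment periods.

Payment period 1: opening $984.80; interest $7.00 → $991.80; payment $298.00; balance $693.80
Payment period 2: opening $693.80; interest $7.00 → $700.80; payment $211.00; balance $489.80
Payment period 3: opening $489.80; interest $7.00 → $496.80; payment $150.00; balance $346.80
Payment period 4: opening $346.80; interest $7.00 → $353.80; payment $111.00; balance $242.80
Payment period 5: opening $242.80; interest $7.00 → $249.80; payment $111.00; balance $138.80
Payment period 6: opening $138.80; interest $7.00 → $145.80; payment $111.00; balance $34.80
Payment period 7: opening $34.80; interest $7.00 → $41.80; payment $41.80; balance $0.00
Total interest: $7.00 + $7.00 + $7.00 + $7.00 + $7.00 + $7.00 + $7.00 = $49.00

$49.00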